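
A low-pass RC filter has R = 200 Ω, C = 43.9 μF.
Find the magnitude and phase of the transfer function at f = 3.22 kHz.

Step 1 — Angular frequency: ω = 2π·3220 = 2.023e+04 rad/s.
Step 2 — Transfer function: H(jω) = 1/(1 + jωRC).
Step 3 — Denominator: 1 + jωRC = 1 + j·2.023e+04·200·4.39e-05 = 1 + j177.6.
Step 4 — H = 3.169e-05 - j0.005629.
Step 5 — Magnitude: |H| = 0.005629 (-45.0 dB); phase: φ = -89.7°.

|H| = 0.005629 (-45.0 dB), φ = -89.7°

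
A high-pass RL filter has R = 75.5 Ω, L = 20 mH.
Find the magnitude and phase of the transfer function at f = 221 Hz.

Step 1 — Angular frequency: ω = 2π·221 = 1389 rad/s.
Step 2 — Transfer function: H(jω) = jωL/(R + jωL).
Step 3 — Numerator jωL = j·27.77; denominator R + jωL = 75.5 + j27.77.
Step 4 — H = 0.1192 + j0.324.
Step 5 — Magnitude: |H| = 0.3452 (-9.2 dB); phase: φ = 69.8°.

|H| = 0.3452 (-9.2 dB), φ = 69.8°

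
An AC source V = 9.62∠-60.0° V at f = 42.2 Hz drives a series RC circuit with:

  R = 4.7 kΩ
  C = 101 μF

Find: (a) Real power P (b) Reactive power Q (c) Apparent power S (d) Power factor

Step 1 — Angular frequency: ω = 2π·f = 2π·42.2 = 265.2 rad/s.
Step 2 — Component impedances:
  R: Z = R = 4700 Ω
  C: Z = 1/(jωC) = -j/(ω·C) = 0 - j37.34 Ω
Step 3 — Series combination: Z_total = R + C = 4700 - j37.34 Ω = 4700∠-0.5° Ω.
Step 4 — Source phasor: V = 9.62∠-60.0° V = 4.81 - j8.331 V.
Step 5 — Current: I = V / Z = 0.001037 - j0.001764 A = 0.002047∠-59.5° A.
Step 6 — Complex power: S = V·I* = 0.01969 - j0.0001564 VA.
Step 7 — Real power: P = Re(S) = 0.01969 W.
Step 8 — Reactive power: Q = Im(S) = -0.0001564 VAR.
Step 9 — Apparent power: |S| = 0.01969 VA.
Step 10 — Power factor: PF = P/|S| = 1 (leading).

(a) P = 0.01969 W  (b) Q = -0.0001564 VAR  (c) S = 0.01969 VA  (d) PF = 1 (leading)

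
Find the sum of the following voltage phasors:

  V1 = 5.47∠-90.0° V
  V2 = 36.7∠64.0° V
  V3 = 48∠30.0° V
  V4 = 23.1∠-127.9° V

Step 1 — Convert each phasor to rectangular form:
  V1 = 5.47·(cos(-90.0°) + j·sin(-90.0°)) = 0 - j5.47 V
  V2 = 36.7·(cos(64.0°) + j·sin(64.0°)) = 16.09 + j32.99 V
  V3 = 48·(cos(30.0°) + j·sin(30.0°)) = 41.57 + j24 V
  V4 = 23.1·(cos(-127.9°) + j·sin(-127.9°)) = -14.19 - j18.23 V
Step 2 — Sum components: V_total = 43.47 + j33.29 V.
Step 3 — Convert to polar: |V_total| = 54.75 V, ∠V_total = 37.4°.

V_total = 54.75∠37.4° V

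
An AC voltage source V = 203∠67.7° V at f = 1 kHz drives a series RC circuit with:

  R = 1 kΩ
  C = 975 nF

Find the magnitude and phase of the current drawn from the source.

Step 1 — Angular frequency: ω = 2π·f = 2π·1000 = 6283 rad/s.
Step 2 — Component impedances:
  R: Z = R = 1000 Ω
  C: Z = 1/(jωC) = -j/(ω·C) = 0 - j163.2 Ω
Step 3 — Series combination: Z_total = R + C = 1000 - j163.2 Ω = 1013∠-9.3° Ω.
Step 4 — Source phasor: V = 203∠67.7° V = 77.03 + j187.8 V.
Step 5 — Ohm's law: I = V / Z_total = (77.03 + j187.8) / (1000 - j163.2) = 0.04517 + j0.1952 A.
Step 6 — Convert to polar: |I| = 0.2003 A, ∠I = 77.0°.

I = 0.2003∠77.0° A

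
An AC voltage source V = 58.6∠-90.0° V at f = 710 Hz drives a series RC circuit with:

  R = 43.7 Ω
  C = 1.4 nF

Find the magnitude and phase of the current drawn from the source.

Step 1 — Angular frequency: ω = 2π·f = 2π·710 = 4461 rad/s.
Step 2 — Component impedances:
  R: Z = R = 43.7 Ω
  C: Z = 1/(jωC) = -j/(ω·C) = 0 - j1.601e+05 Ω
Step 3 — Series combination: Z_total = R + C = 43.7 - j1.601e+05 Ω = 1.601e+05∠-90.0° Ω.
Step 4 — Source phasor: V = 58.6∠-90.0° V = 0 - j58.6 V.
Step 5 — Ohm's law: I = V / Z_total = (0 - j58.6) / (43.7 - j1.601e+05) = 0.000366 - j9.989e-08 A.
Step 6 — Convert to polar: |I| = 0.000366 A, ∠I = -0.0°.

I = 0.000366∠-0.0° A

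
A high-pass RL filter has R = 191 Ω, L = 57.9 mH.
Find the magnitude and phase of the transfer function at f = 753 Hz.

Step 1 — Angular frequency: ω = 2π·753 = 4731 rad/s.
Step 2 — Transfer function: H(jω) = jωL/(R + jωL).
Step 3 — Numerator jωL = j·273.9; denominator R + jωL = 191 + j273.9.
Step 4 — H = 0.6729 + j0.4692.
Step 5 — Magnitude: |H| = 0.8203 (-1.7 dB); phase: φ = 34.9°.

|H| = 0.8203 (-1.7 dB), φ = 34.9°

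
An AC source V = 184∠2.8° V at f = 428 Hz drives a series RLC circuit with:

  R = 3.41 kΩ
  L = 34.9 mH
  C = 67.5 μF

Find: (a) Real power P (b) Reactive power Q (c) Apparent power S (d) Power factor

Step 1 — Angular frequency: ω = 2π·f = 2π·428 = 2689 rad/s.
Step 2 — Component impedances:
  R: Z = R = 3410 Ω
  L: Z = jωL = j·2689·0.0349 = 0 + j93.85 Ω
  C: Z = 1/(jωC) = -j/(ω·C) = 0 - j5.509 Ω
Step 3 — Series combination: Z_total = R + L + C = 3410 + j88.34 Ω = 3411∠1.5° Ω.
Step 4 — Source phasor: V = 184∠2.8° V = 183.8 + j8.988 V.
Step 5 — Current: I = V / Z = 0.05393 + j0.001239 A = 0.05394∠1.3° A.
Step 6 — Complex power: S = V·I* = 9.922 + j0.257 VA.
Step 7 — Real power: P = Re(S) = 9.922 W.
Step 8 — Reactive power: Q = Im(S) = 0.257 VAR.
Step 9 — Apparent power: |S| = 9.925 VA.
Step 10 — Power factor: PF = P/|S| = 0.9997 (lagging).

(a) P = 9.922 W  (b) Q = 0.257 VAR  (c) S = 9.925 VA  (d) PF = 0.9997 (lagging)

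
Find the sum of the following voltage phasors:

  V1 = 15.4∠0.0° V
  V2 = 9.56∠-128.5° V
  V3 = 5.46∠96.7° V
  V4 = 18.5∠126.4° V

Step 1 — Convert each phasor to rectangular form:
  V1 = 15.4·(cos(0.0°) + j·sin(0.0°)) = 15.4 V
  V2 = 9.56·(cos(-128.5°) + j·sin(-128.5°)) = -5.951 - j7.482 V
  V3 = 5.46·(cos(96.7°) + j·sin(96.7°)) = -0.637 + j5.423 V
  V4 = 18.5·(cos(126.4°) + j·sin(126.4°)) = -10.98 + j14.89 V
Step 2 — Sum components: V_total = -2.167 + j12.83 V.
Step 3 — Convert to polar: |V_total| = 13.01 V, ∠V_total = 99.6°.

V_total = 13.01∠99.6° V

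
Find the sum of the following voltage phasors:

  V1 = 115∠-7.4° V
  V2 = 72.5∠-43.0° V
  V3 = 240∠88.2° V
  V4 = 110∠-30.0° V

Step 1 — Convert each phasor to rectangular form:
  V1 = 115·(cos(-7.4°) + j·sin(-7.4°)) = 114 - j14.81 V
  V2 = 72.5·(cos(-43.0°) + j·sin(-43.0°)) = 53.02 - j49.44 V
  V3 = 240·(cos(88.2°) + j·sin(88.2°)) = 7.539 + j239.9 V
  V4 = 110·(cos(-30.0°) + j·sin(-30.0°)) = 95.26 - j55 V
Step 2 — Sum components: V_total = 269.9 + j120.6 V.
Step 3 — Convert to polar: |V_total| = 295.6 V, ∠V_total = 24.1°.

V_total = 295.6∠24.1° V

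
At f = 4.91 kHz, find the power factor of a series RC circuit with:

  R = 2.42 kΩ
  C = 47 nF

Step 1 — Angular frequency: ω = 2π·f = 2π·4910 = 3.085e+04 rad/s.
Step 2 — Component impedances:
  R: Z = R = 2420 Ω
  C: Z = 1/(jωC) = -j/(ω·C) = 0 - j689.7 Ω
Step 3 — Series combination: Z_total = R + C = 2420 - j689.7 Ω = 2516∠-15.9° Ω.
Step 4 — Power factor: PF = cos(φ) = Re(Z)/|Z| = 2420/2516.4 = 0.9617.
Step 5 — Type: Im(Z) = -689.7 ⇒ leading (phase φ = -15.9°).

PF = 0.9617 (leading, φ = -15.9°)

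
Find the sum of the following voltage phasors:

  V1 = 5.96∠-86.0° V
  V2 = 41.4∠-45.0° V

Step 1 — Convert each phasor to rectangular form:
  V1 = 5.96·(cos(-86.0°) + j·sin(-86.0°)) = 0.4157 - j5.945 V
  V2 = 41.4·(cos(-45.0°) + j·sin(-45.0°)) = 29.27 - j29.27 V
Step 2 — Sum components: V_total = 29.69 - j35.22 V.
Step 3 — Convert to polar: |V_total| = 46.06 V, ∠V_total = -49.9°.

V_total = 46.06∠-49.9° V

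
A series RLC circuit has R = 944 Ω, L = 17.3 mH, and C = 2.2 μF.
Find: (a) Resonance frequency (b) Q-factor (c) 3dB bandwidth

Step 1 — Resonance: ω₀ = 1/√(LC) = 1/√(0.0173·2.2e-06) = 5126 rad/s.
Step 2 — f₀ = ω₀/(2π) = 815.8 Hz.
Step 3 — Series Q: Q = ω₀L/R = 5126·0.0173/944 = 0.09394.
Step 4 — Bandwidth: Δω = ω₀/Q = 5.457e+04 rad/s; BW = Δω/(2π) = 8685 Hz.

(a) f₀ = 815.8 Hz  (b) Q = 0.09394  (c) BW = 8685 Hz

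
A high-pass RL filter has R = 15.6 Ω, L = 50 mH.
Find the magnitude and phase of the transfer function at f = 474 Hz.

Step 1 — Angular frequency: ω = 2π·474 = 2978 rad/s.
Step 2 — Transfer function: H(jω) = jωL/(R + jωL).
Step 3 — Numerator jωL = j·148.9; denominator R + jωL = 15.6 + j148.9.
Step 4 — H = 0.9891 + j0.1036.
Step 5 — Magnitude: |H| = 0.9946 (-0.0 dB); phase: φ = 6.0°.

|H| = 0.9946 (-0.0 dB), φ = 6.0°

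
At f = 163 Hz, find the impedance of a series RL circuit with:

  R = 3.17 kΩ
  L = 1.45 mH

Step 1 — Angular frequency: ω = 2π·f = 2π·163 = 1024 rad/s.
Step 2 — Component impedances:
  R: Z = R = 3170 Ω
  L: Z = jωL = j·1024·0.00145 = 0 + j1.485 Ω
Step 3 — Series combination: Z_total = R + L = 3170 + j1.485 Ω = 3170∠0.0° Ω.

Z = 3170 + j1.485 Ω = 3170∠0.0° Ω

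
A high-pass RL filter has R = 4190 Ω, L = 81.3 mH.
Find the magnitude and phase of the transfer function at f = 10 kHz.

Step 1 — Angular frequency: ω = 2π·1e+04 = 6.283e+04 rad/s.
Step 2 — Transfer function: H(jω) = jωL/(R + jωL).
Step 3 — Numerator jωL = j·5108; denominator R + jωL = 4190 + j5108.
Step 4 — H = 0.5978 + j0.4903.
Step 5 — Magnitude: |H| = 0.7732 (-2.2 dB); phase: φ = 39.4°.

|H| = 0.7732 (-2.2 dB), φ = 39.4°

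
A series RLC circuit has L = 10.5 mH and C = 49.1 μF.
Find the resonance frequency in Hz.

Step 1 — Resonance condition Im(Z)=0 gives ω₀ = 1/√(LC).
Step 2 — ω₀ = 1/√(0.0105·4.91e-05) = 1393 rad/s.
Step 3 — f₀ = ω₀/(2π) = 221.7 Hz.

f₀ = 221.7 Hz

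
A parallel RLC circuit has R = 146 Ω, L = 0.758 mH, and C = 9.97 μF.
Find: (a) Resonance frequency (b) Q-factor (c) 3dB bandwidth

Step 1 — Resonance: ω₀ = 1/√(LC) = 1/√(0.000758·9.97e-06) = 1.15e+04 rad/s.
Step 2 — f₀ = ω₀/(2π) = 1831 Hz.
Step 3 — Parallel Q: Q = R/(ω₀L) = 146/(1.15e+04·0.000758) = 16.74.
Step 4 — Bandwidth: Δω = ω₀/Q = 687 rad/s; BW = Δω/(2π) = 109.3 Hz.

(a) f₀ = 1831 Hz  (b) Q = 16.74  (c) BW = 109.3 Hz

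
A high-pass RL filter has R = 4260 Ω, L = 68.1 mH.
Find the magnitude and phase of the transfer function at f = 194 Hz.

Step 1 — Angular frequency: ω = 2π·194 = 1219 rad/s.
Step 2 — Transfer function: H(jω) = jωL/(R + jωL).
Step 3 — Numerator jωL = j·83.01; denominator R + jωL = 4260 + j83.01.
Step 4 — H = 0.0003796 + j0.01948.
Step 5 — Magnitude: |H| = 0.01948 (-34.2 dB); phase: φ = 88.9°.

|H| = 0.01948 (-34.2 dB), φ = 88.9°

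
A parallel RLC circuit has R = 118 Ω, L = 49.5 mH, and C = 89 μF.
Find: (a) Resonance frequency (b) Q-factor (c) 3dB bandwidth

Step 1 — Resonance: ω₀ = 1/√(LC) = 1/√(0.0495·8.9e-05) = 476.4 rad/s.
Step 2 — f₀ = ω₀/(2π) = 75.83 Hz.
Step 3 — Parallel Q: Q = R/(ω₀L) = 118/(476.4·0.0495) = 5.004.
Step 4 — Bandwidth: Δω = ω₀/Q = 95.22 rad/s; BW = Δω/(2π) = 15.15 Hz.

(a) f₀ = 75.83 Hz  (b) Q = 5.004  (c) BW = 15.15 Hz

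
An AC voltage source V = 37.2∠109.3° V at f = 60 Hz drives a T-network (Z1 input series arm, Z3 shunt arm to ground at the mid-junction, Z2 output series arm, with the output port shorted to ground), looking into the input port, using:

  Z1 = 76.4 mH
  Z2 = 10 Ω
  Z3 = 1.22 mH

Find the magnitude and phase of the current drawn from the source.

Step 1 — Angular frequency: ω = 2π·f = 2π·60 = 377 rad/s.
Step 2 — Component impedances:
  Z1: Z = jωL = j·377·0.0764 = 0 + j28.8 Ω
  Z2: Z = R = 10 Ω
  Z3: Z = jωL = j·377·0.00122 = 0 + j0.4599 Ω
Step 3 — With the output port shorted to ground, the output series arm Z2 runs from the junction to ground; the shunt arm Z3 also runs from the junction to ground. They appear in parallel: Z3 || Z2 = 0.02111 + j0.459 Ω.
Step 4 — Series with input arm Z1: Z_in = Z1 + (Z3 || Z2) = 0.02111 + j29.26 Ω = 29.26∠90.0° Ω.
Step 5 — Source phasor: V = 37.2∠109.3° V = -12.3 + j35.11 V.
Step 6 — Ohm's law: I = V / Z_total = (-12.3 + j35.11) / (0.02111 + j29.26) = 1.2 + j0.4211 A.
Step 7 — Convert to polar: |I| = 1.271 A, ∠I = 19.3°.

I = 1.271∠19.3° A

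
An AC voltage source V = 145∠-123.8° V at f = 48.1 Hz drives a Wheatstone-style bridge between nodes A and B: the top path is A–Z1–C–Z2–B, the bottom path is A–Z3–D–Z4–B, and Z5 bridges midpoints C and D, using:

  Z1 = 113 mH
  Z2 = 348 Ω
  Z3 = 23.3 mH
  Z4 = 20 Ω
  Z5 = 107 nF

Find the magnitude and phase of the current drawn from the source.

Step 1 — Angular frequency: ω = 2π·f = 2π·48.1 = 302.2 rad/s.
Step 2 — Component impedances:
  Z1: Z = jωL = j·302.2·0.113 = 0 + j34.15 Ω
  Z2: Z = R = 348 Ω
  Z3: Z = jωL = j·302.2·0.0233 = 0 + j7.042 Ω
  Z4: Z = R = 20 Ω
  Z5: Z = 1/(jωC) = -j/(ω·C) = 0 - j3.092e+04 Ω
Step 3 — Bridge requires nodal analysis (the Z5 bridge couples midpoints C and D, so the two paths cannot be reduced to a simple series/parallel combination). Setting node B to ground and injecting 1 A at node A, the 3-node admittance system at A, C, D solves to V_A = Z_AB = 18.98 + j6.392 Ω = 20.02∠18.6° Ω.
Step 4 — Source phasor: V = 145∠-123.8° V = -80.66 - j120.5 V.
Step 5 — Ohm's law: I = V / Z_total = (-80.66 - j120.5) / (18.98 + j6.392) = -5.739 - j4.417 A.
Step 6 — Convert to polar: |I| = 7.242 A, ∠I = -142.4°.

I = 7.242∠-142.4° A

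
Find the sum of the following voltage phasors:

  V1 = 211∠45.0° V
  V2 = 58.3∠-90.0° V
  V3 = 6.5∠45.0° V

Step 1 — Convert each phasor to rectangular form:
  V1 = 211·(cos(45.0°) + j·sin(45.0°)) = 149.2 + j149.2 V
  V2 = 58.3·(cos(-90.0°) + j·sin(-90.0°)) = 0 - j58.3 V
  V3 = 6.5·(cos(45.0°) + j·sin(45.0°)) = 4.596 + j4.596 V
Step 2 — Sum components: V_total = 153.8 + j95.5 V.
Step 3 — Convert to polar: |V_total| = 181 V, ∠V_total = 31.8°.

V_total = 181∠31.8° V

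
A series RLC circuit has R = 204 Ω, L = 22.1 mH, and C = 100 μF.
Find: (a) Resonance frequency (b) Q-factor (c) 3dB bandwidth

Step 1 — Resonance condition Im(Z)=0 gives ω₀ = 1/√(LC).
Step 2 — ω₀ = 1/√(0.0221·0.0001) = 672.7 rad/s.
Step 3 — f₀ = ω₀/(2π) = 107.1 Hz.
Step 4 — Series Q: Q = ω₀L/R = 672.7·0.0221/204 = 0.07287.
Step 5 — 3dB bandwidth: Δω = ω₀/Q = 9231 rad/s; BW = Δω/(2π) = 1469 Hz.

(a) f₀ = 107.1 Hz  (b) Q = 0.07287  (c) BW = 1469 Hz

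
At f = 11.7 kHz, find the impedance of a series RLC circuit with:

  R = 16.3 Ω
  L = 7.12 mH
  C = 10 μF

Step 1 — Angular frequency: ω = 2π·f = 2π·1.17e+04 = 7.351e+04 rad/s.
Step 2 — Component impedances:
  R: Z = R = 16.3 Ω
  L: Z = jωL = j·7.351e+04·0.00712 = 0 + j523.4 Ω
  C: Z = 1/(jωC) = -j/(ω·C) = 0 - j1.36 Ω
Step 3 — Series combination: Z_total = R + L + C = 16.3 + j522.1 Ω = 522.3∠88.2° Ω.

Z = 16.3 + j522.1 Ω = 522.3∠88.2° Ω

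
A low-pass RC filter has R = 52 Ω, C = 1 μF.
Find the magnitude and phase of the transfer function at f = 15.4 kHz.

Step 1 — Angular frequency: ω = 2π·1.54e+04 = 9.676e+04 rad/s.
Step 2 — Transfer function: H(jω) = 1/(1 + jωRC).
Step 3 — Denominator: 1 + jωRC = 1 + j·9.676e+04·52·1e-06 = 1 + j5.032.
Step 4 — H = 0.038 - j0.1912.
Step 5 — Magnitude: |H| = 0.1949 (-14.2 dB); phase: φ = -78.8°.

|H| = 0.1949 (-14.2 dB), φ = -78.8°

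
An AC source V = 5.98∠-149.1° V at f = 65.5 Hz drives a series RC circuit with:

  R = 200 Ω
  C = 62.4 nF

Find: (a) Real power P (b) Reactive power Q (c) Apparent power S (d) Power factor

Step 1 — Angular frequency: ω = 2π·f = 2π·65.5 = 411.5 rad/s.
Step 2 — Component impedances:
  R: Z = R = 200 Ω
  C: Z = 1/(jωC) = -j/(ω·C) = 0 - j3.894e+04 Ω
Step 3 — Series combination: Z_total = R + C = 200 - j3.894e+04 Ω = 3.894e+04∠-89.7° Ω.
Step 4 — Source phasor: V = 5.98∠-149.1° V = -5.131 - j3.071 V.
Step 5 — Current: I = V / Z = 7.819e-05 - j0.0001322 A = 0.0001536∠-59.4° A.
Step 6 — Complex power: S = V·I* = 4.717e-06 - j0.0009183 VA.
Step 7 — Real power: P = Re(S) = 4.717e-06 W.
Step 8 — Reactive power: Q = Im(S) = -0.0009183 VAR.
Step 9 — Apparent power: |S| = 0.0009183 VA.
Step 10 — Power factor: PF = P/|S| = 0.005136 (leading).

(a) P = 4.717e-06 W  (b) Q = -0.0009183 VAR  (c) S = 0.0009183 VA  (d) PF = 0.005136 (leading)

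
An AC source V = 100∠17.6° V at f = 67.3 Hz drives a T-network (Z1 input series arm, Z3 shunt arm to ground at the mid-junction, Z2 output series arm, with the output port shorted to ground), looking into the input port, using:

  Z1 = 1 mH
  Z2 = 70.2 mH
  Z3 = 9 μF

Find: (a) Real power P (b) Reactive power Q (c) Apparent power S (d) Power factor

Step 1 — Angular frequency: ω = 2π·f = 2π·67.3 = 422.9 rad/s.
Step 2 — Component impedances:
  Z1: Z = jωL = j·422.9·0.001 = 0 + j0.4229 Ω
  Z2: Z = jωL = j·422.9·0.0702 = 0 + j29.68 Ω
  Z3: Z = 1/(jωC) = -j/(ω·C) = 0 - j262.8 Ω
Step 3 — With the output port shorted to ground, the output series arm Z2 runs from the junction to ground; the shunt arm Z3 also runs from the junction to ground. They appear in parallel: Z3 || Z2 = 0 + j33.47 Ω.
Step 4 — Series with input arm Z1: Z_in = Z1 + (Z3 || Z2) = 0 + j33.89 Ω = 33.89∠90.0° Ω.
Step 5 — Source phasor: V = 100∠17.6° V = 95.32 + j30.24 V.
Step 6 — Current: I = V / Z = 0.8923 - j2.813 A = 2.951∠-72.4° A.
Step 7 — Complex power: S = V·I* = 0 + j295.1 VA.
Step 8 — Real power: P = Re(S) = 0 W.
Step 9 — Reactive power: Q = Im(S) = 295.1 VAR.
Step 10 — Apparent power: |S| = 295.1 VA.
Step 11 — Power factor: PF = P/|S| = 0 (lagging).

(a) P = 0 W  (b) Q = 295.1 VAR  (c) S = 295.1 VA  (d) PF = 0 (lagging)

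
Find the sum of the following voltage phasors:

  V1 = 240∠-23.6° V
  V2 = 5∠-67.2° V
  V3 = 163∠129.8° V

Step 1 — Convert each phasor to rectangular form:
  V1 = 240·(cos(-23.6°) + j·sin(-23.6°)) = 219.9 - j96.08 V
  V2 = 5·(cos(-67.2°) + j·sin(-67.2°)) = 1.938 - j4.609 V
  V3 = 163·(cos(129.8°) + j·sin(129.8°)) = -104.3 + j125.2 V
Step 2 — Sum components: V_total = 117.5 + j24.54 V.
Step 3 — Convert to polar: |V_total| = 120.1 V, ∠V_total = 11.8°.

V_total = 120.1∠11.8° V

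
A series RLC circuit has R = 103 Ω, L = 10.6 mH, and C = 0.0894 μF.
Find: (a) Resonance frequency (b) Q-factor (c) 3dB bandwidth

Step 1 — Resonance condition Im(Z)=0 gives ω₀ = 1/√(LC).
Step 2 — ω₀ = 1/√(0.0106·8.94e-08) = 3.248e+04 rad/s.
Step 3 — f₀ = ω₀/(2π) = 5170 Hz.
Step 4 — Series Q: Q = ω₀L/R = 3.248e+04·0.0106/103 = 3.343.
Step 5 — 3dB bandwidth: Δω = ω₀/Q = 9717 rad/s; BW = Δω/(2π) = 1547 Hz.

(a) f₀ = 5170 Hz  (b) Q = 3.343  (c) BW = 1547 Hz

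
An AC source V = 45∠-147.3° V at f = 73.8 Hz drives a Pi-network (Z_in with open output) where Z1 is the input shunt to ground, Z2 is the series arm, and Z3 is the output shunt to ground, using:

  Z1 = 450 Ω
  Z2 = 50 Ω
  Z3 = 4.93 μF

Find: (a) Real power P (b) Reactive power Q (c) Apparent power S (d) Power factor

Step 1 — Angular frequency: ω = 2π·f = 2π·73.8 = 463.7 rad/s.
Step 2 — Component impedances:
  Z1: Z = R = 450 Ω
  Z2: Z = R = 50 Ω
  Z3: Z = 1/(jωC) = -j/(ω·C) = 0 - j437.4 Ω
Step 3 — With open output, the series arm Z2 and the output shunt Z3 appear in series to ground: Z2 + Z3 = 50 - j437.4 Ω.
Step 4 — Parallel with input shunt Z1: Z_in = Z1 || (Z2 + Z3) = 220.6 - j200.7 Ω = 298.2∠-42.3° Ω.
Step 5 — Source phasor: V = 45∠-147.3° V = -37.87 - j24.31 V.
Step 6 — Current: I = V / Z = -0.03906 - j0.1457 A = 0.1509∠-105.0° A.
Step 7 — Complex power: S = V·I* = 5.022 - j4.57 VA.
Step 8 — Real power: P = Re(S) = 5.022 W.
Step 9 — Reactive power: Q = Im(S) = -4.57 VAR.
Step 10 — Apparent power: |S| = 6.79 VA.
Step 11 — Power factor: PF = P/|S| = 0.7397 (leading).

(a) P = 5.022 W  (b) Q = -4.57 VAR  (c) S = 6.79 VA  (d) PF = 0.7397 (leading)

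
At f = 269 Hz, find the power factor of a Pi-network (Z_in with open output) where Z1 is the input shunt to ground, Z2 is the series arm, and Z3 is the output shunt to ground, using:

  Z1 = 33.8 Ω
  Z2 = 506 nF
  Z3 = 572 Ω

Step 1 — Angular frequency: ω = 2π·f = 2π·269 = 1690 rad/s.
Step 2 — Component impedances:
  Z1: Z = R = 33.8 Ω
  Z2: Z = 1/(jωC) = -j/(ω·C) = 0 - j1169 Ω
  Z3: Z = R = 572 Ω
Step 3 — With open output, the series arm Z2 and the output shunt Z3 appear in series to ground: Z2 + Z3 = 572 - j1169 Ω.
Step 4 — Parallel with input shunt Z1: Z_in = Z1 || (Z2 + Z3) = 33.4 - j0.7703 Ω = 33.41∠-1.3° Ω.
Step 5 — Power factor: PF = cos(φ) = Re(Z)/|Z| = 33.4/33.41 = 0.9997.
Step 6 — Type: Im(Z) = -0.7703 ⇒ leading (phase φ = -1.3°).

PF = 0.9997 (leading, φ = -1.3°)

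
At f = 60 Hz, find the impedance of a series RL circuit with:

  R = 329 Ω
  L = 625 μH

Step 1 — Angular frequency: ω = 2π·f = 2π·60 = 377 rad/s.
Step 2 — Component impedances:
  R: Z = R = 329 Ω
  L: Z = jωL = j·377·0.000625 = 0 + j0.2356 Ω
Step 3 — Series combination: Z_total = R + L = 329 + j0.2356 Ω = 329∠0.0° Ω.

Z = 329 + j0.2356 Ω = 329∠0.0° Ω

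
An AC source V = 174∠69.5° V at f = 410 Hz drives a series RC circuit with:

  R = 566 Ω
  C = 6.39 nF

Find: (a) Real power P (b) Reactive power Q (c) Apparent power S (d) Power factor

Step 1 — Angular frequency: ω = 2π·f = 2π·410 = 2576 rad/s.
Step 2 — Component impedances:
  R: Z = R = 566 Ω
  C: Z = 1/(jωC) = -j/(ω·C) = 0 - j6.075e+04 Ω
Step 3 — Series combination: Z_total = R + C = 566 - j6.075e+04 Ω = 6.075e+04∠-89.5° Ω.
Step 4 — Source phasor: V = 174∠69.5° V = 60.94 + j163 V.
Step 5 — Current: I = V / Z = -0.002673 + j0.001028 A = 0.002864∠159.0° A.
Step 6 — Complex power: S = V·I* = 0.004643 - j0.4983 VA.
Step 7 — Real power: P = Re(S) = 0.004643 W.
Step 8 — Reactive power: Q = Im(S) = -0.4983 VAR.
Step 9 — Apparent power: |S| = 0.4984 VA.
Step 10 — Power factor: PF = P/|S| = 0.009317 (leading).

(a) P = 0.004643 W  (b) Q = -0.4983 VAR  (c) S = 0.4984 VA  (d) PF = 0.009317 (leading)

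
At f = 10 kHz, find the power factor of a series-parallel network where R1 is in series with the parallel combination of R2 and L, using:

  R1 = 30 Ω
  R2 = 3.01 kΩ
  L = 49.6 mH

Step 1 — Angular frequency: ω = 2π·f = 2π·1e+04 = 6.283e+04 rad/s.
Step 2 — Component impedances:
  R1: Z = R = 30 Ω
  R2: Z = R = 3010 Ω
  L: Z = jωL = j·6.283e+04·0.0496 = 0 + j3116 Ω
Step 3 — Parallel branch: R2 || L = 1/(1/R2 + 1/L) = 1557 + j1504 Ω.
Step 4 — Series with R1: Z_total = R1 + (R2 || L) = 1587 + j1504 Ω = 2187∠43.5° Ω.
Step 5 — Power factor: PF = cos(φ) = Re(Z)/|Z| = 1587.3/2186.7 = 0.7259.
Step 6 — Type: Im(Z) = 1504 ⇒ lagging (phase φ = 43.5°).

PF = 0.7259 (lagging, φ = 43.5°)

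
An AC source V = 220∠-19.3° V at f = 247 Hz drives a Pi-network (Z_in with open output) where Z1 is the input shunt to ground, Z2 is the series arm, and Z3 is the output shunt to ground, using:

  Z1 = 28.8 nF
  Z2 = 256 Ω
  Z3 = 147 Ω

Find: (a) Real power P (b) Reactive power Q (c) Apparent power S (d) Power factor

Step 1 — Angular frequency: ω = 2π·f = 2π·247 = 1552 rad/s.
Step 2 — Component impedances:
  Z1: Z = 1/(jωC) = -j/(ω·C) = 0 - j2.237e+04 Ω
  Z2: Z = R = 256 Ω
  Z3: Z = R = 147 Ω
Step 3 — With open output, the series arm Z2 and the output shunt Z3 appear in series to ground: Z2 + Z3 = 403 Ω.
Step 4 — Parallel with input shunt Z1: Z_in = Z1 || (Z2 + Z3) = 402.9 - j7.257 Ω = 402.9∠-1.0° Ω.
Step 5 — Source phasor: V = 220∠-19.3° V = 207.6 - j72.71 V.
Step 6 — Current: I = V / Z = 0.5185 - j0.1711 A = 0.546∠-18.3° A.
Step 7 — Complex power: S = V·I* = 120.1 - j2.163 VA.
Step 8 — Real power: P = Re(S) = 120.1 W.
Step 9 — Reactive power: Q = Im(S) = -2.163 VAR.
Step 10 — Apparent power: |S| = 120.1 VA.
Step 11 — Power factor: PF = P/|S| = 0.9998 (leading).

(a) P = 120.1 W  (b) Q = -2.163 VAR  (c) S = 120.1 VA  (d) PF = 0.9998 (leading)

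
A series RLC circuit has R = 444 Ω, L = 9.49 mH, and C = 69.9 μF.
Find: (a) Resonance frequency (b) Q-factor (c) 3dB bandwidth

Step 1 — Resonance: ω₀ = 1/√(LC) = 1/√(0.00949·6.99e-05) = 1228 rad/s.
Step 2 — f₀ = ω₀/(2π) = 195.4 Hz.
Step 3 — Series Q: Q = ω₀L/R = 1228·0.00949/444 = 0.02624.
Step 4 — Bandwidth: Δω = ω₀/Q = 4.679e+04 rad/s; BW = Δω/(2π) = 7446 Hz.

(a) f₀ = 195.4 Hz  (b) Q = 0.02624  (c) BW = 7446 Hz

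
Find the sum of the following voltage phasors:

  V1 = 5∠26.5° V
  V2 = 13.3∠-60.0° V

Step 1 — Convert each phasor to rectangular form:
  V1 = 5·(cos(26.5°) + j·sin(26.5°)) = 4.475 + j2.231 V
  V2 = 13.3·(cos(-60.0°) + j·sin(-60.0°)) = 6.65 - j11.52 V
Step 2 — Sum components: V_total = 11.12 - j9.287 V.
Step 3 — Convert to polar: |V_total| = 14.49 V, ∠V_total = -39.9°.

V_total = 14.49∠-39.9° V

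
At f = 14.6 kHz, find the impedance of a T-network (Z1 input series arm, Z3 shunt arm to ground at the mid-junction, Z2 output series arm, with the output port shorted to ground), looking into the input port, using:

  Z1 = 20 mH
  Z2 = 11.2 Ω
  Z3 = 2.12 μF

Step 1 — Angular frequency: ω = 2π·f = 2π·1.46e+04 = 9.173e+04 rad/s.
Step 2 — Component impedances:
  Z1: Z = jωL = j·9.173e+04·0.02 = 0 + j1835 Ω
  Z2: Z = R = 11.2 Ω
  Z3: Z = 1/(jωC) = -j/(ω·C) = 0 - j5.142 Ω
Step 3 — With the output port shorted to ground, the output series arm Z2 runs from the junction to ground; the shunt arm Z3 also runs from the junction to ground. They appear in parallel: Z3 || Z2 = 1.95 - j4.247 Ω.
Step 4 — Series with input arm Z1: Z_in = Z1 + (Z3 || Z2) = 1.95 + j1830 Ω = 1830∠89.9° Ω.

Z = 1.95 + j1830 Ω = 1830∠89.9° Ω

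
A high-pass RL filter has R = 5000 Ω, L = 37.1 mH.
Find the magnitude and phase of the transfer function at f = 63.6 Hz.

Step 1 — Angular frequency: ω = 2π·63.6 = 399.6 rad/s.
Step 2 — Transfer function: H(jω) = jωL/(R + jωL).
Step 3 — Numerator jωL = j·14.83; denominator R + jωL = 5000 + j14.83.
Step 4 — H = 8.792e-06 + j0.002965.
Step 5 — Magnitude: |H| = 0.002965 (-50.6 dB); phase: φ = 89.8°.

|H| = 0.002965 (-50.6 dB), φ = 89.8°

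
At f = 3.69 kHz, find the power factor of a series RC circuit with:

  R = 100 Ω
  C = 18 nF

Step 1 — Angular frequency: ω = 2π·f = 2π·3690 = 2.318e+04 rad/s.
Step 2 — Component impedances:
  R: Z = R = 100 Ω
  C: Z = 1/(jωC) = -j/(ω·C) = 0 - j2396 Ω
Step 3 — Series combination: Z_total = R + C = 100 - j2396 Ω = 2398∠-87.6° Ω.
Step 4 — Power factor: PF = cos(φ) = Re(Z)/|Z| = 100/2398 = 0.0417.
Step 5 — Type: Im(Z) = -2396 ⇒ leading (phase φ = -87.6°).

PF = 0.0417 (leading, φ = -87.6°)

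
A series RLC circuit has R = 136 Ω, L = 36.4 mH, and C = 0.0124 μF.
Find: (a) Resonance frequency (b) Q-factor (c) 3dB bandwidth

Step 1 — Resonance: ω₀ = 1/√(LC) = 1/√(0.0364·1.24e-08) = 4.707e+04 rad/s.
Step 2 — f₀ = ω₀/(2π) = 7491 Hz.
Step 3 — Series Q: Q = ω₀L/R = 4.707e+04·0.0364/136 = 12.6.
Step 4 — Bandwidth: Δω = ω₀/Q = 3736 rad/s; BW = Δω/(2π) = 594.6 Hz.

(a) f₀ = 7491 Hz  (b) Q = 12.6  (c) BW = 594.6 Hz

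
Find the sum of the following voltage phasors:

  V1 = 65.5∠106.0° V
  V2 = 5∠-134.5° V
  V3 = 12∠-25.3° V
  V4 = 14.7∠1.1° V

Step 1 — Convert each phasor to rectangular form:
  V1 = 65.5·(cos(106.0°) + j·sin(106.0°)) = -18.05 + j62.96 V
  V2 = 5·(cos(-134.5°) + j·sin(-134.5°)) = -3.505 - j3.566 V
  V3 = 12·(cos(-25.3°) + j·sin(-25.3°)) = 10.85 - j5.128 V
  V4 = 14.7·(cos(1.1°) + j·sin(1.1°)) = 14.7 + j0.2822 V
Step 2 — Sum components: V_total = 3.987 + j54.55 V.
Step 3 — Convert to polar: |V_total| = 54.7 V, ∠V_total = 85.8°.

V_total = 54.7∠85.8° V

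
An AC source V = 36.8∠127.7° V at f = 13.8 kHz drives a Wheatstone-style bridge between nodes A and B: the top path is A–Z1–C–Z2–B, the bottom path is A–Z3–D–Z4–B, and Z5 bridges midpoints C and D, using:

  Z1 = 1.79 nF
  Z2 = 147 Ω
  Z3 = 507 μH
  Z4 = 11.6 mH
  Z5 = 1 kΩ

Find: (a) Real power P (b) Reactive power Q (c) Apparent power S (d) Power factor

Step 1 — Angular frequency: ω = 2π·f = 2π·1.38e+04 = 8.671e+04 rad/s.
Step 2 — Component impedances:
  Z1: Z = 1/(jωC) = -j/(ω·C) = 0 - j6443 Ω
  Z2: Z = R = 147 Ω
  Z3: Z = jωL = j·8.671e+04·0.000507 = 0 + j43.96 Ω
  Z4: Z = jωL = j·8.671e+04·0.0116 = 0 + j1006 Ω
  Z5: Z = R = 1000 Ω
Step 3 — Bridge requires nodal analysis (the Z5 bridge couples midpoints C and D, so the two paths cannot be reduced to a simple series/parallel combination). Setting node B to ground and injecting 1 A at node A, the 3-node admittance system at A, C, D solves to V_A = Z_AB = 578.1 + j622.9 Ω = 849.9∠47.1° Ω.
Step 4 — Source phasor: V = 36.8∠127.7° V = -22.5 + j29.12 V.
Step 5 — Current: I = V / Z = 0.0071 + j0.04272 A = 0.0433∠80.6° A.
Step 6 — Complex power: S = V·I* = 1.084 + j1.168 VA.
Step 7 — Real power: P = Re(S) = 1.084 W.
Step 8 — Reactive power: Q = Im(S) = 1.168 VAR.
Step 9 — Apparent power: |S| = 1.593 VA.
Step 10 — Power factor: PF = P/|S| = 0.6802 (lagging).

(a) P = 1.084 W  (b) Q = 1.168 VAR  (c) S = 1.593 VA  (d) PF = 0.6802 (lagging)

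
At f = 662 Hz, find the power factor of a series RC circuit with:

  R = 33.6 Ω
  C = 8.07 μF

Step 1 — Angular frequency: ω = 2π·f = 2π·662 = 4159 rad/s.
Step 2 — Component impedances:
  R: Z = R = 33.6 Ω
  C: Z = 1/(jωC) = -j/(ω·C) = 0 - j29.79 Ω
Step 3 — Series combination: Z_total = R + C = 33.6 - j29.79 Ω = 44.91∠-41.6° Ω.
Step 4 — Power factor: PF = cos(φ) = Re(Z)/|Z| = 33.6/44.91 = 0.7482.
Step 5 — Type: Im(Z) = -29.79 ⇒ leading (phase φ = -41.6°).

PF = 0.7482 (leading, φ = -41.6°)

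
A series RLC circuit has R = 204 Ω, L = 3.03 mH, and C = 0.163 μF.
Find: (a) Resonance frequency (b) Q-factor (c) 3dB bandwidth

Step 1 — Resonance: ω₀ = 1/√(LC) = 1/√(0.00303·1.63e-07) = 4.5e+04 rad/s.
Step 2 — f₀ = ω₀/(2π) = 7162 Hz.
Step 3 — Series Q: Q = ω₀L/R = 4.5e+04·0.00303/204 = 0.6683.
Step 4 — Bandwidth: Δω = ω₀/Q = 6.733e+04 rad/s; BW = Δω/(2π) = 1.072e+04 Hz.

(a) f₀ = 7162 Hz  (b) Q = 0.6683  (c) BW = 1.072e+04 Hz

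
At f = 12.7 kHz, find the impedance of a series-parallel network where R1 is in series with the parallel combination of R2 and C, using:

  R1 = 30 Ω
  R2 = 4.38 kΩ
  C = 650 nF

Step 1 — Angular frequency: ω = 2π·f = 2π·1.27e+04 = 7.98e+04 rad/s.
Step 2 — Component impedances:
  R1: Z = R = 30 Ω
  R2: Z = R = 4380 Ω
  C: Z = 1/(jωC) = -j/(ω·C) = 0 - j19.28 Ω
Step 3 — Parallel branch: R2 || C = 1/(1/R2 + 1/C) = 0.08486 - j19.28 Ω.
Step 4 — Series with R1: Z_total = R1 + (R2 || C) = 30.08 - j19.28 Ω = 35.73∠-32.7° Ω.

Z = 30.08 - j19.28 Ω = 35.73∠-32.7° Ω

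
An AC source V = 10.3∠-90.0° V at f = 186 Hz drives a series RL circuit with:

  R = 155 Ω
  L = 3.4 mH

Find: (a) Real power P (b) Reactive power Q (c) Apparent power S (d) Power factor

Step 1 — Angular frequency: ω = 2π·f = 2π·186 = 1169 rad/s.
Step 2 — Component impedances:
  R: Z = R = 155 Ω
  L: Z = jωL = j·1169·0.0034 = 0 + j3.973 Ω
Step 3 — Series combination: Z_total = R + L = 155 + j3.973 Ω = 155.1∠1.5° Ω.
Step 4 — Source phasor: V = 10.3∠-90.0° V = 0 - j10.3 V.
Step 5 — Current: I = V / Z = -0.001702 - j0.06641 A = 0.06643∠-91.5° A.
Step 6 — Complex power: S = V·I* = 0.684 + j0.01753 VA.
Step 7 — Real power: P = Re(S) = 0.684 W.
Step 8 — Reactive power: Q = Im(S) = 0.01753 VAR.
Step 9 — Apparent power: |S| = 0.6842 VA.
Step 10 — Power factor: PF = P/|S| = 0.9997 (lagging).

(a) P = 0.684 W  (b) Q = 0.01753 VAR  (c) S = 0.6842 VA  (d) PF = 0.9997 (lagging)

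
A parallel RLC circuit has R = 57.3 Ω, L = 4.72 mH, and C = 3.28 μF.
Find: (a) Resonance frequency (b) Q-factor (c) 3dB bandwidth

Step 1 — Resonance: ω₀ = 1/√(LC) = 1/√(0.00472·3.28e-06) = 8037 rad/s.
Step 2 — f₀ = ω₀/(2π) = 1279 Hz.
Step 3 — Parallel Q: Q = R/(ω₀L) = 57.3/(8037·0.00472) = 1.51.
Step 4 — Bandwidth: Δω = ω₀/Q = 5321 rad/s; BW = Δω/(2π) = 846.8 Hz.

(a) f₀ = 1279 Hz  (b) Q = 1.51  (c) BW = 846.8 Hz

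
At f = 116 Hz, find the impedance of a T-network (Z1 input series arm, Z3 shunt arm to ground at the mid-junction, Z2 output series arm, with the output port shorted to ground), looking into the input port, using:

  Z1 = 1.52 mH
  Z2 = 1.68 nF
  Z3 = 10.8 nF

Step 1 — Angular frequency: ω = 2π·f = 2π·116 = 728.8 rad/s.
Step 2 — Component impedances:
  Z1: Z = jωL = j·728.8·0.00152 = 0 + j1.108 Ω
  Z2: Z = 1/(jωC) = -j/(ω·C) = 0 - j8.167e+05 Ω
  Z3: Z = 1/(jωC) = -j/(ω·C) = 0 - j1.27e+05 Ω
Step 3 — With the output port shorted to ground, the output series arm Z2 runs from the junction to ground; the shunt arm Z3 also runs from the junction to ground. They appear in parallel: Z3 || Z2 = 0 - j1.099e+05 Ω.
Step 4 — Series with input arm Z1: Z_in = Z1 + (Z3 || Z2) = 0 - j1.099e+05 Ω = 1.099e+05∠-90.0° Ω.

Z = 0 - j1.099e+05 Ω = 1.099e+05∠-90.0° Ω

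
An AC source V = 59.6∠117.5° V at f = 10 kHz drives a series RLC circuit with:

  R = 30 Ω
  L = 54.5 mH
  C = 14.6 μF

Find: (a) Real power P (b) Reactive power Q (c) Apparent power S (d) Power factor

Step 1 — Angular frequency: ω = 2π·f = 2π·1e+04 = 6.283e+04 rad/s.
Step 2 — Component impedances:
  R: Z = R = 30 Ω
  L: Z = jωL = j·6.283e+04·0.0545 = 0 + j3424 Ω
  C: Z = 1/(jωC) = -j/(ω·C) = 0 - j1.09 Ω
Step 3 — Series combination: Z_total = R + L + C = 30 + j3423 Ω = 3423∠89.5° Ω.
Step 4 — Source phasor: V = 59.6∠117.5° V = -27.52 + j52.87 V.
Step 5 — Current: I = V / Z = 0.01537 + j0.008174 A = 0.01741∠28.0° A.
Step 6 — Complex power: S = V·I* = 0.009093 + j1.038 VA.
Step 7 — Real power: P = Re(S) = 0.009093 W.
Step 8 — Reactive power: Q = Im(S) = 1.038 VAR.
Step 9 — Apparent power: |S| = 1.038 VA.
Step 10 — Power factor: PF = P/|S| = 0.008763 (lagging).

(a) P = 0.009093 W  (b) Q = 1.038 VAR  (c) S = 1.038 VA  (d) PF = 0.008763 (lagging)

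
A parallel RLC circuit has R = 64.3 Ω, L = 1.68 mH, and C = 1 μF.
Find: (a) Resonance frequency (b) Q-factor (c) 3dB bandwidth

Step 1 — Resonance: ω₀ = 1/√(LC) = 1/√(0.00168·1e-06) = 2.44e+04 rad/s.
Step 2 — f₀ = ω₀/(2π) = 3883 Hz.
Step 3 — Parallel Q: Q = R/(ω₀L) = 64.3/(2.44e+04·0.00168) = 1.569.
Step 4 — Bandwidth: Δω = ω₀/Q = 1.555e+04 rad/s; BW = Δω/(2π) = 2475 Hz.

(a) f₀ = 3883 Hz  (b) Q = 1.569  (c) BW = 2475 Hz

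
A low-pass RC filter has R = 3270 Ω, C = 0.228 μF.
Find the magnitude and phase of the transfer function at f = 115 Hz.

Step 1 — Angular frequency: ω = 2π·115 = 722.6 rad/s.
Step 2 — Transfer function: H(jω) = 1/(1 + jωRC).
Step 3 — Denominator: 1 + jωRC = 1 + j·722.6·3270·2.28e-07 = 1 + j0.5387.
Step 4 — H = 0.7751 - j0.4175.
Step 5 — Magnitude: |H| = 0.8804 (-1.1 dB); phase: φ = -28.3°.

|H| = 0.8804 (-1.1 dB), φ = -28.3°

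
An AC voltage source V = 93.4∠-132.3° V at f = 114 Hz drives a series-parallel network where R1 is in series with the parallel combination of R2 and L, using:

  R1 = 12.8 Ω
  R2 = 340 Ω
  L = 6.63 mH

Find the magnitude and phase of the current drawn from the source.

Step 1 — Angular frequency: ω = 2π·f = 2π·114 = 716.3 rad/s.
Step 2 — Component impedances:
  R1: Z = R = 12.8 Ω
  R2: Z = R = 340 Ω
  L: Z = jωL = j·716.3·0.00663 = 0 + j4.749 Ω
Step 3 — Parallel branch: R2 || L = 1/(1/R2 + 1/L) = 0.06632 + j4.748 Ω.
Step 4 — Series with R1: Z_total = R1 + (R2 || L) = 12.87 + j4.748 Ω = 13.71∠20.3° Ω.
Step 5 — Source phasor: V = 93.4∠-132.3° V = -62.86 - j69.08 V.
Step 6 — Ohm's law: I = V / Z_total = (-62.86 - j69.08) / (12.87 + j4.748) = -6.044 - j3.139 A.
Step 7 — Convert to polar: |I| = 6.81 A, ∠I = -152.6°.

I = 6.81∠-152.6° A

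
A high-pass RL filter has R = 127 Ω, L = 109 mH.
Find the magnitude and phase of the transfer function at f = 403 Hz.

Step 1 — Angular frequency: ω = 2π·403 = 2532 rad/s.
Step 2 — Transfer function: H(jω) = jωL/(R + jωL).
Step 3 — Numerator jωL = j·276; denominator R + jωL = 127 + j276.
Step 4 — H = 0.8253 + j0.3797.
Step 5 — Magnitude: |H| = 0.9084 (-0.8 dB); phase: φ = 24.7°.

|H| = 0.9084 (-0.8 dB), φ = 24.7°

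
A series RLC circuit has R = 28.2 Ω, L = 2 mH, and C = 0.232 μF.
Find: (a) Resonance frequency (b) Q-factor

Step 1 — Resonance condition Im(Z)=0 gives ω₀ = 1/√(LC).
Step 2 — ω₀ = 1/√(0.002·2.32e-07) = 4.642e+04 rad/s.
Step 3 — f₀ = ω₀/(2π) = 7389 Hz.
Step 4 — Series Q: Q = ω₀L/R = 4.642e+04·0.002/28.2 = 3.292.

(a) f₀ = 7389 Hz  (b) Q = 3.292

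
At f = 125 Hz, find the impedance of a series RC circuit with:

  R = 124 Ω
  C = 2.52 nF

Step 1 — Angular frequency: ω = 2π·f = 2π·125 = 785.4 rad/s.
Step 2 — Component impedances:
  R: Z = R = 124 Ω
  C: Z = 1/(jωC) = -j/(ω·C) = 0 - j5.053e+05 Ω
Step 3 — Series combination: Z_total = R + C = 124 - j5.053e+05 Ω = 5.053e+05∠-90.0° Ω.

Z = 124 - j5.053e+05 Ω = 5.053e+05∠-90.0° Ω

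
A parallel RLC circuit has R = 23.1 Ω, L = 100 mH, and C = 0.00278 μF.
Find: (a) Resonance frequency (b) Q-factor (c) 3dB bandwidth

Step 1 — Resonance: ω₀ = 1/√(LC) = 1/√(0.1·2.78e-09) = 5.998e+04 rad/s.
Step 2 — f₀ = ω₀/(2π) = 9545 Hz.
Step 3 — Parallel Q: Q = R/(ω₀L) = 23.1/(5.998e+04·0.1) = 0.003852.
Step 4 — Bandwidth: Δω = ω₀/Q = 1.557e+07 rad/s; BW = Δω/(2π) = 2.478e+06 Hz.

(a) f₀ = 9545 Hz  (b) Q = 0.003852  (c) BW = 2.478e+06 Hz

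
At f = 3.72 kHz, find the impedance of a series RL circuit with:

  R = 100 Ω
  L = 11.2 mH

Step 1 — Angular frequency: ω = 2π·f = 2π·3720 = 2.337e+04 rad/s.
Step 2 — Component impedances:
  R: Z = R = 100 Ω
  L: Z = jωL = j·2.337e+04·0.0112 = 0 + j261.8 Ω
Step 3 — Series combination: Z_total = R + L = 100 + j261.8 Ω = 280.2∠69.1° Ω.

Z = 100 + j261.8 Ω = 280.2∠69.1° Ω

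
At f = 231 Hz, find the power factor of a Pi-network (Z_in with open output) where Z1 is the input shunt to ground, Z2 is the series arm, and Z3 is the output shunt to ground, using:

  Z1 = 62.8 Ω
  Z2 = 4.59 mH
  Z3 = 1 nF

Step 1 — Angular frequency: ω = 2π·f = 2π·231 = 1451 rad/s.
Step 2 — Component impedances:
  Z1: Z = R = 62.8 Ω
  Z2: Z = jωL = j·1451·0.00459 = 0 + j6.662 Ω
  Z3: Z = 1/(jωC) = -j/(ω·C) = 0 - j6.89e+05 Ω
Step 3 — With open output, the series arm Z2 and the output shunt Z3 appear in series to ground: Z2 + Z3 = 0 - j6.89e+05 Ω.
Step 4 — Parallel with input shunt Z1: Z_in = Z1 || (Z2 + Z3) = 62.8 - j0.005724 Ω = 62.8∠-0.0° Ω.
Step 5 — Power factor: PF = cos(φ) = Re(Z)/|Z| = 62.8/62.8 = 1.
Step 6 — Type: Im(Z) = -0.005724 ⇒ leading (phase φ = -0.0°).

PF = 1 (leading, φ = -0.0°)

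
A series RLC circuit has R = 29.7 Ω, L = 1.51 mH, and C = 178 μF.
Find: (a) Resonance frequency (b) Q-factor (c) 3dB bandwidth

Step 1 — Resonance: ω₀ = 1/√(LC) = 1/√(0.00151·0.000178) = 1929 rad/s.
Step 2 — f₀ = ω₀/(2π) = 307 Hz.
Step 3 — Series Q: Q = ω₀L/R = 1929·0.00151/29.7 = 0.09807.
Step 4 — Bandwidth: Δω = ω₀/Q = 1.967e+04 rad/s; BW = Δω/(2π) = 3130 Hz.

(a) f₀ = 307 Hz  (b) Q = 0.09807  (c) BW = 3130 Hz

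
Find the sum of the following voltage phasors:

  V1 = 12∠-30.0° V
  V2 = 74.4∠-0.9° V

Step 1 — Convert each phasor to rectangular form:
  V1 = 12·(cos(-30.0°) + j·sin(-30.0°)) = 10.39 - j6 V
  V2 = 74.4·(cos(-0.9°) + j·sin(-0.9°)) = 74.39 - j1.169 V
Step 2 — Sum components: V_total = 84.78 - j7.169 V.
Step 3 — Convert to polar: |V_total| = 85.09 V, ∠V_total = -4.8°.

V_total = 85.09∠-4.8° V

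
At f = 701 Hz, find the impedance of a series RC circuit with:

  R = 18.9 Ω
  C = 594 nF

Step 1 — Angular frequency: ω = 2π·f = 2π·701 = 4405 rad/s.
Step 2 — Component impedances:
  R: Z = R = 18.9 Ω
  C: Z = 1/(jωC) = -j/(ω·C) = 0 - j382.2 Ω
Step 3 — Series combination: Z_total = R + C = 18.9 - j382.2 Ω = 382.7∠-87.2° Ω.

Z = 18.9 - j382.2 Ω = 382.7∠-87.2° Ω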